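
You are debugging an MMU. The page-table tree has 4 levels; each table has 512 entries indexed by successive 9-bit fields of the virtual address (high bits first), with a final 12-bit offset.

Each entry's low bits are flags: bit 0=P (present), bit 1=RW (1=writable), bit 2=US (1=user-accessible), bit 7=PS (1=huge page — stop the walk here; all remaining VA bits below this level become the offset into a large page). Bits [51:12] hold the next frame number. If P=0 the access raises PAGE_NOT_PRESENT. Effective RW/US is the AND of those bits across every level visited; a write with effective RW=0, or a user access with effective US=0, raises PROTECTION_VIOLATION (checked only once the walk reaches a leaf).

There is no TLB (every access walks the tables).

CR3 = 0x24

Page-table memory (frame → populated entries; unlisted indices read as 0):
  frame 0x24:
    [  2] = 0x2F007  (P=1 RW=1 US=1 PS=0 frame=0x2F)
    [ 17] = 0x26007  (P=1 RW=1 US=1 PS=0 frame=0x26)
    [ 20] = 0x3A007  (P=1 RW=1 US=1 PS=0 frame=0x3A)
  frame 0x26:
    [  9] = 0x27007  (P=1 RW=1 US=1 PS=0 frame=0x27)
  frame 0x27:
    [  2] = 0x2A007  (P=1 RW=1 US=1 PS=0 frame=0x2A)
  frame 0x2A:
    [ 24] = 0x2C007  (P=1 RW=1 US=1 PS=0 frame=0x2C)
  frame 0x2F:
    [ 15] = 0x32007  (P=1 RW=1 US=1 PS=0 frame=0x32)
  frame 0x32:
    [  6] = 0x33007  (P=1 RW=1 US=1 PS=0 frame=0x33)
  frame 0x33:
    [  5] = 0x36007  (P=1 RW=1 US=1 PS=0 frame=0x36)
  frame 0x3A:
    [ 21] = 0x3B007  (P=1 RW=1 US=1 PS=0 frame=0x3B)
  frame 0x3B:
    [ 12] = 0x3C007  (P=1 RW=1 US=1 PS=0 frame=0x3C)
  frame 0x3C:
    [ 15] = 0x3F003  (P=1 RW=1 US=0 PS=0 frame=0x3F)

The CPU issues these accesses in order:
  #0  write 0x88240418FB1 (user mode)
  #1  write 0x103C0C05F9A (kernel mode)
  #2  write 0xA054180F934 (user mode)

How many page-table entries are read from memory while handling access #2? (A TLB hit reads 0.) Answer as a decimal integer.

Trace:
#0 VA=0x88240418FB1 (w,user):
  L0: frame=0x24 idx=17 entry=0x26007 [P=1 RW=1 US=1 PS=0]
  L1: frame=0x26 idx=9 entry=0x27007 [P=1 RW=1 US=1 PS=0]
  L2: frame=0x27 idx=2 entry=0x2A007 [P=1 RW=1 US=1 PS=0]
  L3: frame=0x2A idx=24 entry=0x2C007 [P=1 RW=1 US=1 PS=0]
  → PA=0x2CFB1  (4 entries read)
#1 VA=0x103C0C05F9A (w,kernel):
  L0: frame=0x24 idx=2 entry=0x2F007 [P=1 RW=1 US=1 PS=0]
  L1: frame=0x2F idx=15 entry=0x32007 [P=1 RW=1 US=1 PS=0]
  L2: frame=0x32 idx=6 entry=0x33007 [P=1 RW=1 US=1 PS=0]
  L3: frame=0x33 idx=5 entry=0x36007 [P=1 RW=1 US=1 PS=0]
  → PA=0x36F9A  (4 entries read)
#2 VA=0xA054180F934 (w,user):
  L0: frame=0x24 idx=20 entry=0x3A007 [P=1 RW=1 US=1 PS=0]
  L1: frame=0x3A idx=21 entry=0x3B007 [P=1 RW=1 US=1 PS=0]
  L2: frame=0x3B idx=12 entry=0x3C007 [P=1 RW=1 US=1 PS=0]
  L3: frame=0x3C idx=15 entry=0x3F003 [P=1 RW=1 US=0 PS=0]
  → PROTECTION_VIOLATION  (4 entries read)

Entries read for #2: 4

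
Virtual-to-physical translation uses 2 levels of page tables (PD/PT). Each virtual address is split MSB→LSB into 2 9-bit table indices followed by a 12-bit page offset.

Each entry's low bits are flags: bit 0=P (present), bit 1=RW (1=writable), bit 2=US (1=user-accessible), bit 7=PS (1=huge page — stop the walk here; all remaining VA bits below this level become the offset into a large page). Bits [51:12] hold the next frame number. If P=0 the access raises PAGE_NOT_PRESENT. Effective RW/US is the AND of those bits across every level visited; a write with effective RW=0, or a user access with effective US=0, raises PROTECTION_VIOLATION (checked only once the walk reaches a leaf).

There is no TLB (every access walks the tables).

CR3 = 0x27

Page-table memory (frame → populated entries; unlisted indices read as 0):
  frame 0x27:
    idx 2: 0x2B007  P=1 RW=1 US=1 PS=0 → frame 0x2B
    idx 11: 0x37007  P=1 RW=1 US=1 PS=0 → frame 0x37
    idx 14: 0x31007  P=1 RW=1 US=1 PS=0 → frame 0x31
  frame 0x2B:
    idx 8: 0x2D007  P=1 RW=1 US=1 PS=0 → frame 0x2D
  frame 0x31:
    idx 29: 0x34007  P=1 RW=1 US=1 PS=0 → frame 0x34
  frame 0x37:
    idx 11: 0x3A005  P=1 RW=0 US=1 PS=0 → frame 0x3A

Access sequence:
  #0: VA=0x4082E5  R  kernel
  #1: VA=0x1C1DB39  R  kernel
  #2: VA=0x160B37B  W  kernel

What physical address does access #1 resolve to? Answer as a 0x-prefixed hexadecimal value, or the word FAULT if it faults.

Walk each access:
#0 VA=0x4082E5 (r,kernel):
  lvl0: tbl 0x27, slot 2 ⇒ 0x2B007 (P1/RW1/US1/PS0)
  lvl1: tbl 0x2B, slot 8 ⇒ 0x2D007 (P1/RW1/US1/PS0)
  → PA=0x2D2E5  (2 entries read)
#1 VA=0x1C1DB39 (r,kernel):
  lvl0: tbl 0x27, slot 14 ⇒ 0x31007 (P1/RW1/US1/PS0)
  lvl1: tbl 0x31, slot 29 ⇒ 0x34007 (P1/RW1/US1/PS0)
  → PA=0x34B39  (2 entries read)
#2 VA=0x160B37B (w,kernel):
  lvl0: tbl 0x27, slot 11 ⇒ 0x37007 (P1/RW1/US1/PS0)
  lvl1: tbl 0x37, slot 11 ⇒ 0x3A005 (P1/RW0/US1/PS0)
  → PROTECTION_VIOLATION  (2 entries read)

Access #1 PA: 0x34B39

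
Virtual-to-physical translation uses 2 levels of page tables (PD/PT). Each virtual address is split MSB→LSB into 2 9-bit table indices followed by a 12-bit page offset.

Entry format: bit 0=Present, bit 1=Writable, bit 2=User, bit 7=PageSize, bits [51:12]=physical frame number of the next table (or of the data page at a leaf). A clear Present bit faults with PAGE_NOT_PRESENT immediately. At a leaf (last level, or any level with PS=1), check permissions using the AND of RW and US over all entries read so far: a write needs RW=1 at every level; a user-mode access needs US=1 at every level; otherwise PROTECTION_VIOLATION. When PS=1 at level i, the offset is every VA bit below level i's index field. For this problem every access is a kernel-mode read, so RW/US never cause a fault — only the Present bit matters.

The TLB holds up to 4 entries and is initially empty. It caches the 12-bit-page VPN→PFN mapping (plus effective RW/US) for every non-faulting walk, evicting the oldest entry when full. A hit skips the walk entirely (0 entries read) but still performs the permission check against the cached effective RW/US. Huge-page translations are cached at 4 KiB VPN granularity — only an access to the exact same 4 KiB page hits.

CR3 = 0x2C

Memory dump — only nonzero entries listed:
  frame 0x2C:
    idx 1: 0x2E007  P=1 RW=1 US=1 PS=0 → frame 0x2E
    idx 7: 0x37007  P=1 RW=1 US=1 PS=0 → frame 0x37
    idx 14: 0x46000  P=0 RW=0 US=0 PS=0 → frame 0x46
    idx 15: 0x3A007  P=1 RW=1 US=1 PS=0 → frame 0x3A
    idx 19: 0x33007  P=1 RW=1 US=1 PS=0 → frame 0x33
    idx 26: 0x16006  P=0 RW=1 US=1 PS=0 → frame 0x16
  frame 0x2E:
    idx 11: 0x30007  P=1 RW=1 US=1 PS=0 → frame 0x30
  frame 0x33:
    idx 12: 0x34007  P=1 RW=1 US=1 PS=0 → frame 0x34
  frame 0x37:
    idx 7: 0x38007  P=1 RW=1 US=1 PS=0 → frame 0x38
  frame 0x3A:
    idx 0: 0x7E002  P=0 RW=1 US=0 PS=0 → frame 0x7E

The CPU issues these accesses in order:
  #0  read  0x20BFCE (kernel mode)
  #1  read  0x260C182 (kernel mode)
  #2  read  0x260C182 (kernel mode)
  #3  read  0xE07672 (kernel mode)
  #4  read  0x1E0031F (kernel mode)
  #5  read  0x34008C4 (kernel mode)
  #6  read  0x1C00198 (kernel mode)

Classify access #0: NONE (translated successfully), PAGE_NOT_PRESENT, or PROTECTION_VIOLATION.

Per-access translation:
#0 VA=0x20BFCE (r,kernel):
  L0: frame=0x2C idx=1 entry=0x2E007 [P=1 RW=1 US=1 PS=0]
  L1: frame=0x2E idx=11 entry=0x30007 [P=1 RW=1 US=1 PS=0]
  ✓ 0x30FCE  — 2 lookups
#1 VA=0x260C182 (r,kernel):
  L0: frame=0x2C idx=19 entry=0x33007 [P=1 RW=1 US=1 PS=0]
  L1: frame=0x33 idx=12 entry=0x34007 [P=1 RW=1 US=1 PS=0]
  ✓ 0x34182  — 2 lookups
#2 VA=0x260C182 (r,kernel):
  TLB hit vpn=0x260C → PA=0x34182
#3 VA=0xE07672 (r,kernel):
  L0: frame=0x2C idx=7 entry=0x37007 [P=1 RW=1 US=1 PS=0]
  L1: frame=0x37 idx=7 entry=0x38007 [P=1 RW=1 US=1 PS=0]
  ✓ 0x38672  — 2 lookups
#4 VA=0x1E0031F (r,kernel):
  L0: frame=0x2C idx=15 entry=0x3A007 [P=1 RW=1 US=1 PS=0]
  L1: frame=0x3A idx=0 entry=0x7E002 [P=0 RW=1 US=0 PS=0]
  ⇒ fault: PAGE_NOT_PRESENT  — 2 lookups
#5 VA=0x34008C4 (r,kernel):
  L0: frame=0x2C idx=26 entry=0x16006 [P=0 RW=1 US=1 PS=0]
  ⇒ fault: PAGE_NOT_PRESENT  — 1 lookups
#6 VA=0x1C00198 (r,kernel):
  L0: frame=0x2C idx=14 entry=0x46000 [P=0 RW=0 US=0 PS=0]
  ⇒ fault: PAGE_NOT_PRESENT  — 1 lookups

Access #0 fault: NONE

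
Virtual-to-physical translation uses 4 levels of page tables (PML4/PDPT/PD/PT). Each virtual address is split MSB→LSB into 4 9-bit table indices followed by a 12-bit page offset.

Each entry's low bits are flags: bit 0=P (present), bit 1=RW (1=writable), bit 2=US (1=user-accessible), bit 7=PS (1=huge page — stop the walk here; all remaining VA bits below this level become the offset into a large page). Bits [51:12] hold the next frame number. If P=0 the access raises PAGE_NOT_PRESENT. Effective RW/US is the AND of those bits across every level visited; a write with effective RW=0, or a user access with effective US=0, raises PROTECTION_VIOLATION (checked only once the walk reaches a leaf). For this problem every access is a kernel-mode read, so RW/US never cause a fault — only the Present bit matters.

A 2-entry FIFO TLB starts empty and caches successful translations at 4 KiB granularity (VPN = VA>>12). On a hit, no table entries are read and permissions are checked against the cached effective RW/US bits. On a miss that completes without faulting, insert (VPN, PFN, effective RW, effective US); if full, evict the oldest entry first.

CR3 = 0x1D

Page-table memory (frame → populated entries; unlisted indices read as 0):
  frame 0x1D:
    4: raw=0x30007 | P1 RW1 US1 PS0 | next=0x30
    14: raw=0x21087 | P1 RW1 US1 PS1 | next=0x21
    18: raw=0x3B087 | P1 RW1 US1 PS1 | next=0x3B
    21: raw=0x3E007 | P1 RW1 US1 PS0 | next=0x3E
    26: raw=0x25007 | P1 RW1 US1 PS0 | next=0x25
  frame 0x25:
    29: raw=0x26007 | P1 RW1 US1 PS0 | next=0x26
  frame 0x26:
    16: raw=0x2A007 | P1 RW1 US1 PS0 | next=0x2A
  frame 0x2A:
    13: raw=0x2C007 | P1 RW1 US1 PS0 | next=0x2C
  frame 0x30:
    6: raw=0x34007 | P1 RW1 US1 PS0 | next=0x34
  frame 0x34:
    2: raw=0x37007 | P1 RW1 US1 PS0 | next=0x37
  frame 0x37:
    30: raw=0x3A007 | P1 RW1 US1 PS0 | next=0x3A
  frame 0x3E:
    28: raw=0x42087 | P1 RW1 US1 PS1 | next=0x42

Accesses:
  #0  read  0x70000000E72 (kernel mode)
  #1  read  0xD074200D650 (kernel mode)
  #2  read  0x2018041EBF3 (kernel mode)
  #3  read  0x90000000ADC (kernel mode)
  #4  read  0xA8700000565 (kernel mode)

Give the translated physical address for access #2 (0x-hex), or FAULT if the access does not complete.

Per-access translation:
#0 VA=0x70000000E72 (r,kernel):
  [0] read 0x1D idx=14: raw=0x21087 flags P=1 W=1 U=1 S=1
  → PA=0x21E72 (huge @L0)  (1 entries read)
#1 VA=0xD074200D650 (r,kernel):
  [0] read 0x1D idx=26: raw=0x25007 flags P=1 W=1 U=1 S=0
  [1] read 0x25 idx=29: raw=0x26007 flags P=1 W=1 U=1 S=0
  [2] read 0x26 idx=16: raw=0x2A007 flags P=1 W=1 U=1 S=0
  [3] read 0x2A idx=13: raw=0x2C007 flags P=1 W=1 U=1 S=0
  → PA=0x2C650  (4 entries read)
#2 VA=0x2018041EBF3 (r,kernel):
  [0] read 0x1D idx=4: raw=0x30007 flags P=1 W=1 U=1 S=0
  [1] read 0x30 idx=6: raw=0x34007 flags P=1 W=1 U=1 S=0
  [2] read 0x34 idx=2: raw=0x37007 flags P=1 W=1 U=1 S=0
  [3] read 0x37 idx=30: raw=0x3A007 flags P=1 W=1 U=1 S=0
  → PA=0x3ABF3  (4 entries read)
#3 VA=0x90000000ADC (r,kernel):
  [0] read 0x1D idx=18: raw=0x3B087 flags P=1 W=1 U=1 S=1
  → PA=0x3BADC (huge @L0)  (1 entries read)
#4 VA=0xA8700000565 (r,kernel):
  [0] read 0x1D idx=21: raw=0x3E007 flags P=1 W=1 U=1 S=0
  [1] read 0x3E idx=28: raw=0x42087 flags P=1 W=1 U=1 S=1
  → PA=0x42565 (huge @L1)  (2 entries read)

Access #2 PA: 0x3ABF3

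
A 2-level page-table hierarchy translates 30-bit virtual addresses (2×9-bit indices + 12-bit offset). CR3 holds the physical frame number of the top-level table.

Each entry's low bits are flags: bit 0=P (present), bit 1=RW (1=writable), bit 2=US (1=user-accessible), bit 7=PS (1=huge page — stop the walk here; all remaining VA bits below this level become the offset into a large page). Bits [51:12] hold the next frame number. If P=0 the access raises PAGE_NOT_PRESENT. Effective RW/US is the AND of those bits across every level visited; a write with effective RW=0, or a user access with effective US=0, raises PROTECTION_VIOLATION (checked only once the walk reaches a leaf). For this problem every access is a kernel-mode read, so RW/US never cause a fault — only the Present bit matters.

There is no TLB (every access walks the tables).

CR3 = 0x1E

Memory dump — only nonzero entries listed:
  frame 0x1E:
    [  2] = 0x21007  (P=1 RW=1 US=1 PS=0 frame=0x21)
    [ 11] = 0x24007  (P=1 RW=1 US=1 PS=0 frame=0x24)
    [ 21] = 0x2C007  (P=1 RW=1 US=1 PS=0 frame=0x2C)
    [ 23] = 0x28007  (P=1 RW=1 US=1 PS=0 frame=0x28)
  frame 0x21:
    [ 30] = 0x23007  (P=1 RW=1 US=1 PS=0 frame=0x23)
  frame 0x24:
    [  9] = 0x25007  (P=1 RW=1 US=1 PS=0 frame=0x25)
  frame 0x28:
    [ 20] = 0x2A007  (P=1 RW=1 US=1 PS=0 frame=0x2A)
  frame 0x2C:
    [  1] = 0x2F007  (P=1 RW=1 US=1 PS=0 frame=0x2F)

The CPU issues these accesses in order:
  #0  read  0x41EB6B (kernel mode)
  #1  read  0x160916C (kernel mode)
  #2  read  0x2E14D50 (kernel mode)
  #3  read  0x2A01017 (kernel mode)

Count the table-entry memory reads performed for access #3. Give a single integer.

Per-access translation:
#0 VA=0x41EB6B (r,kernel):
  lvl0: tbl 0x1E, slot 2 ⇒ 0x21007 (P1/RW1/US1/PS0)
  lvl1: tbl 0x21, slot 30 ⇒ 0x23007 (P1/RW1/US1/PS0)
  ✓ 0x23B6B  — 2 lookups
#1 VA=0x160916C (r,kernel):
  lvl0: tbl 0x1E, slot 11 ⇒ 0x24007 (P1/RW1/US1/PS0)
  lvl1: tbl 0x24, slot 9 ⇒ 0x25007 (P1/RW1/US1/PS0)
  ✓ 0x2516C  — 2 lookups
#2 VA=0x2E14D50 (r,kernel):
  lvl0: tbl 0x1E, slot 23 ⇒ 0x28007 (P1/RW1/US1/PS0)
  lvl1: tbl 0x28, slot 20 ⇒ 0x2A007 (P1/RW1/US1/PS0)
  ✓ 0x2AD50  — 2 lookups
#3 VA=0x2A01017 (r,kernel):
  lvl0: tbl 0x1E, slot 21 ⇒ 0x2C007 (P1/RW1/US1/PS0)
  lvl1: tbl 0x2C, slot 1 ⇒ 0x2F007 (P1/RW1/US1/PS0)
  ✓ 0x2F017  — 2 lookups

Entries read for #3: 2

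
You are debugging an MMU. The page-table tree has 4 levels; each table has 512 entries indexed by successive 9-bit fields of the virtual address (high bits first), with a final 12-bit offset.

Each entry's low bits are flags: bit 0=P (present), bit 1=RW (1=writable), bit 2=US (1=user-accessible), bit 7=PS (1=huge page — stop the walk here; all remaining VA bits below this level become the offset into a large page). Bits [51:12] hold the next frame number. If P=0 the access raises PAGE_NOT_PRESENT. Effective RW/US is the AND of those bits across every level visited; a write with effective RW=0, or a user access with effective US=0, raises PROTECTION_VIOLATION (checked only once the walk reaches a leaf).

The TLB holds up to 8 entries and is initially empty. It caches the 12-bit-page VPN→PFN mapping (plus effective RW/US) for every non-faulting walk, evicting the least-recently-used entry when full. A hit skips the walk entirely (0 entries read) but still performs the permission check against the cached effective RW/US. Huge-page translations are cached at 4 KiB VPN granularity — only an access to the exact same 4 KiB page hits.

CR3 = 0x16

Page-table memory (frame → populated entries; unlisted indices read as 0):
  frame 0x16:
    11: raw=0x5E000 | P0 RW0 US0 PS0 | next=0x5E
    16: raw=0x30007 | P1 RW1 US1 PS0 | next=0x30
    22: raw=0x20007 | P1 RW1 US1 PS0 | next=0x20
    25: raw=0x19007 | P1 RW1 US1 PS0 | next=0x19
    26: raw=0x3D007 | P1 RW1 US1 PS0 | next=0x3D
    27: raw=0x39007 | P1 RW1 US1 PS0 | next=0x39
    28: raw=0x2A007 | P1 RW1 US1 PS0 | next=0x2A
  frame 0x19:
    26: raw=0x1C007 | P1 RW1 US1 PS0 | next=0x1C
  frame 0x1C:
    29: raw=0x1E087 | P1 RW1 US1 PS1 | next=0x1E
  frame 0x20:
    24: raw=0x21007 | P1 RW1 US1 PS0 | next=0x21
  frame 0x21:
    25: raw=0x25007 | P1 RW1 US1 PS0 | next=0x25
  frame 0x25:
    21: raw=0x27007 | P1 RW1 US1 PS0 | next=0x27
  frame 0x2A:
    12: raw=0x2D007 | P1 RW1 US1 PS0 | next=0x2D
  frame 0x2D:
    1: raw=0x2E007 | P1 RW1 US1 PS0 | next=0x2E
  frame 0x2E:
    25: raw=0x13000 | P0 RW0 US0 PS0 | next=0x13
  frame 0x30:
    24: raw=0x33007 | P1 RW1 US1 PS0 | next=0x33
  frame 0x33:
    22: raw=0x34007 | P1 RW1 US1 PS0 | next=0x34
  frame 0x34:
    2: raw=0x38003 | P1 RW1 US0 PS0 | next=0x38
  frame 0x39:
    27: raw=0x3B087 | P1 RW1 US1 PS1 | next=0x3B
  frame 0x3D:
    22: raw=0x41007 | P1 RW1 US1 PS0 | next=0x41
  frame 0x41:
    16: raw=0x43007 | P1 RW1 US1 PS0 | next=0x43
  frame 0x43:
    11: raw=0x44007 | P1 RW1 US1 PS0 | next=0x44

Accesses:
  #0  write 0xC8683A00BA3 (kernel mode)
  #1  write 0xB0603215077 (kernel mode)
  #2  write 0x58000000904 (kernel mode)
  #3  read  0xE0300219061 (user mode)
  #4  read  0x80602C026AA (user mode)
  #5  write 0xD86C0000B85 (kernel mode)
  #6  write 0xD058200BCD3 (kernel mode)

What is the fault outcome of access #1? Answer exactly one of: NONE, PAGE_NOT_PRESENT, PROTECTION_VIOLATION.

Walk each access:
#0 VA=0xC8683A00BA3 (w,kernel):
  [0] read 0x16 idx=25: raw=0x19007 flags P=1 W=1 U=1 S=0
  [1] read 0x19 idx=26: raw=0x1C007 flags P=1 W=1 U=1 S=0
  [2] read 0x1C idx=29: raw=0x1E087 flags P=1 W=1 U=1 S=1
  ✓ 0x1EBA3 (huge @L2)  — 3 lookups
#1 VA=0xB0603215077 (w,kernel):
  [0] read 0x16 idx=22: raw=0x20007 flags P=1 W=1 U=1 S=0
  [1] read 0x20 idx=24: raw=0x21007 flags P=1 W=1 U=1 S=0
  [2] read 0x21 idx=25: raw=0x25007 flags P=1 W=1 U=1 S=0
  [3] read 0x25 idx=21: raw=0x27007 flags P=1 W=1 U=1 S=0
  ✓ 0x27077  — 4 lookups
#2 VA=0x58000000904 (w,kernel):
  [0] read 0x16 idx=11: raw=0x5E000 flags P=0 W=0 U=0 S=0
  ✗ PAGE_NOT_PRESENT  [1 reads]
#3 VA=0xE0300219061 (r,user):
  [0] read 0x16 idx=28: raw=0x2A007 flags P=1 W=1 U=1 S=0
  [1] read 0x2A idx=12: raw=0x2D007 flags P=1 W=1 U=1 S=0
  [2] read 0x2D idx=1: raw=0x2E007 flags P=1 W=1 U=1 S=0
  [3] read 0x2E idx=25: raw=0x13000 flags P=0 W=0 U=0 S=0
  ✗ PAGE_NOT_PRESENT  [4 reads]
#4 VA=0x80602C026AA (r,user):
  [0] read 0x16 idx=16: raw=0x30007 flags P=1 W=1 U=1 S=0
  [1] read 0x30 idx=24: raw=0x33007 flags P=1 W=1 U=1 S=0
  [2] read 0x33 idx=22: raw=0x34007 flags P=1 W=1 U=1 S=0
  [3] read 0x34 idx=2: raw=0x38003 flags P=1 W=1 U=0 S=0
  ✗ PROTECTION_VIOLATION  [4 reads]
#5 VA=0xD86C0000B85 (w,kernel):
  [0] read 0x16 idx=27: raw=0x39007 flags P=1 W=1 U=1 S=0
  [1] read 0x39 idx=27: raw=0x3B087 flags P=1 W=1 U=1 S=1
  ✓ 0x3BB85 (huge @L1)  — 2 lookups
#6 VA=0xD058200BCD3 (w,kernel):
  [0] read 0x16 idx=26: raw=0x3D007 flags P=1 W=1 U=1 S=0
  [1] read 0x3D idx=22: raw=0x41007 flags P=1 W=1 U=1 S=0
  [2] read 0x41 idx=16: raw=0x43007 flags P=1 W=1 U=1 S=0
  [3] read 0x43 idx=11: raw=0x44007 flags P=1 W=1 U=1 S=0
  ✓ 0x44CD3  — 4 lookups

Access #1 fault: NONE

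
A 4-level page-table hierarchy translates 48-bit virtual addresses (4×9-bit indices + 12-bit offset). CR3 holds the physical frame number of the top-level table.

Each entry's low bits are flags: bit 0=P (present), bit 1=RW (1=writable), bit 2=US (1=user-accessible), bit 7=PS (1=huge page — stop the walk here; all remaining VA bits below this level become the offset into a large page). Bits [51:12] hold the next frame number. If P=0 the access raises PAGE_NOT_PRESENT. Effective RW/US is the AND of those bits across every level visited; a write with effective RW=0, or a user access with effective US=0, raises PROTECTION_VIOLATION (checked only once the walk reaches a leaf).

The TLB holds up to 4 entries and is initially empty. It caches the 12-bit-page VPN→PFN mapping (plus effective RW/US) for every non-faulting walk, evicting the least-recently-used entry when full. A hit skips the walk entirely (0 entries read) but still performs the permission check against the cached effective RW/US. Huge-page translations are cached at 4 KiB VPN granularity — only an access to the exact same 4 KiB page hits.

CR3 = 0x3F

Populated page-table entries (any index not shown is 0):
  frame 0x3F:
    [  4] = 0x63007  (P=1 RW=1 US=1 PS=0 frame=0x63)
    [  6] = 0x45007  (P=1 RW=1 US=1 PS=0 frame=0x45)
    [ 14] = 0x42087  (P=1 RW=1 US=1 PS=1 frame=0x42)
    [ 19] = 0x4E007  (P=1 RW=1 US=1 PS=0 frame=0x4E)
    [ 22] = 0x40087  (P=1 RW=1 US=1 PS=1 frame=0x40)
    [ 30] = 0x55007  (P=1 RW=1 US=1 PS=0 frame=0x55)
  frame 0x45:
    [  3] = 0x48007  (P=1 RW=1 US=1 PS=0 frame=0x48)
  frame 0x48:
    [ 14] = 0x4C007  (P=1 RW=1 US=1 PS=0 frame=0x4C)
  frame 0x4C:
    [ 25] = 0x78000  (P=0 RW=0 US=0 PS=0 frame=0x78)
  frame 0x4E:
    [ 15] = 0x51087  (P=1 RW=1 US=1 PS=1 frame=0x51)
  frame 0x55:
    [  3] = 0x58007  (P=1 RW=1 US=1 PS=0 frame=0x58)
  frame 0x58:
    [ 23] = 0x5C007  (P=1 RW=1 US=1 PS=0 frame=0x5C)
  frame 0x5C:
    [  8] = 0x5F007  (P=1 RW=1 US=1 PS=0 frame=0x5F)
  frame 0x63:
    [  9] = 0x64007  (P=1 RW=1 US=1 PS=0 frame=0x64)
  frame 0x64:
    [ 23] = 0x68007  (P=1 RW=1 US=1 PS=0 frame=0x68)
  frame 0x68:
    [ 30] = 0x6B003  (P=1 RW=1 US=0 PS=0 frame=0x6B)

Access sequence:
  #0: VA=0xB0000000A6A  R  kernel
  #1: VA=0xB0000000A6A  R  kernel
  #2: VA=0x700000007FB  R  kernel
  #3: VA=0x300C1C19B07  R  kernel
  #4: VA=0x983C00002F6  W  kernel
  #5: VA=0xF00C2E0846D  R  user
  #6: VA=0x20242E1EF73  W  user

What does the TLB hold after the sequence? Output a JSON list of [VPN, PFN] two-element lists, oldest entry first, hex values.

Per-access translation:
#0 VA=0xB0000000A6A (r,kernel):
  L0: frame=0x3F idx=22 entry=0x40087 [P=1 RW=1 US=1 PS=1]
  ✓ 0x40A6A (huge @L0)  — 1 lookups
#1 VA=0xB0000000A6A (r,kernel):
  TLB hit vpn=0xB0000000 → PA=0x40A6A
#2 VA=0x700000007FB (r,kernel):
  L0: frame=0x3F idx=14 entry=0x42087 [P=1 RW=1 US=1 PS=1]
  ✓ 0x427FB (huge @L0)  — 1 lookups
#3 VA=0x300C1C19B07 (r,kernel):
  L0: frame=0x3F idx=6 entry=0x45007 [P=1 RW=1 US=1 PS=0]
  L1: frame=0x45 idx=3 entry=0x48007 [P=1 RW=1 US=1 PS=0]
  L2: frame=0x48 idx=14 entry=0x4C007 [P=1 RW=1 US=1 PS=0]
  L3: frame=0x4C idx=25 entry=0x78000 [P=0 RW=0 US=0 PS=0]
  ✗ PAGE_NOT_PRESENT  [4 reads]
#4 VA=0x983C00002F6 (w,kernel):
  L0: frame=0x3F idx=19 entry=0x4E007 [P=1 RW=1 US=1 PS=0]
  L1: frame=0x4E idx=15 entry=0x51087 [P=1 RW=1 US=1 PS=1]
  ✓ 0x512F6 (huge @L1)  — 2 lookups
#5 VA=0xF00C2E0846D (r,user):
  L0: frame=0x3F idx=30 entry=0x55007 [P=1 RW=1 US=1 PS=0]
  L1: frame=0x55 idx=3 entry=0x58007 [P=1 RW=1 US=1 PS=0]
  L2: frame=0x58 idx=23 entry=0x5C007 [P=1 RW=1 US=1 PS=0]
  L3: frame=0x5C idx=8 entry=0x5F007 [P=1 RW=1 US=1 PS=0]
  ✓ 0x5F46D  — 4 lookups
#6 VA=0x20242E1EF73 (w,user):
  L0: frame=0x3F idx=4 entry=0x63007 [P=1 RW=1 US=1 PS=0]
  L1: frame=0x63 idx=9 entry=0x64007 [P=1 RW=1 US=1 PS=0]
  L2: frame=0x64 idx=23 entry=0x68007 [P=1 RW=1 US=1 PS=0]
  L3: frame=0x68 idx=30 entry=0x6B003 [P=1 RW=1 US=0 PS=0]
  ✗ PROTECTION_VIOLATION  [4 reads]

TLB: [["0xB0000000", "0x40"], ["0x70000000", "0x42"], ["0x983C0000", "0x51"], ["0xF00C2E08", "0x5F"]]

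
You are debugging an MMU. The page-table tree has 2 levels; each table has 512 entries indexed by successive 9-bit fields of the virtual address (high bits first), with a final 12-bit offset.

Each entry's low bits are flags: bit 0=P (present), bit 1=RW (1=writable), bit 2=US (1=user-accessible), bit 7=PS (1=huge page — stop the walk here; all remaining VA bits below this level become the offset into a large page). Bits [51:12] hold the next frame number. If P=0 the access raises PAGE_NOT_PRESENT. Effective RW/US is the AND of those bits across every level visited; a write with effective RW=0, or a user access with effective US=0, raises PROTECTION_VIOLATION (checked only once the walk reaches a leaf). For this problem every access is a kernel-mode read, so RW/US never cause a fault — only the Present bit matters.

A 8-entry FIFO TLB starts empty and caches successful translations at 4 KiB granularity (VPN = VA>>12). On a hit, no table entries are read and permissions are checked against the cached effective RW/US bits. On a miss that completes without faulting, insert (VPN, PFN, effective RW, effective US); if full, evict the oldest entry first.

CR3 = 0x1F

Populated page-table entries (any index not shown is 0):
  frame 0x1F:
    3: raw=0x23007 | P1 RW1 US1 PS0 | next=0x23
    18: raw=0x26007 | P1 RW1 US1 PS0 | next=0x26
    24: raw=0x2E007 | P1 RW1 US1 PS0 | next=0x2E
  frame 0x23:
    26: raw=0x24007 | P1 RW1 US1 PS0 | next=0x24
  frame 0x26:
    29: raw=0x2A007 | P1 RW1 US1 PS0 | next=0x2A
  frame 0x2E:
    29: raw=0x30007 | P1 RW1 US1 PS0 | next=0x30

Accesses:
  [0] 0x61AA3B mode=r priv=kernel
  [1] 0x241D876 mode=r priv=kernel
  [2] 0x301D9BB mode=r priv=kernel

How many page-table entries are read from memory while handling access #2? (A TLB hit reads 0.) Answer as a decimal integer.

Trace:
#0 VA=0x61AA3B (r,kernel):
  L0: frame=0x1F idx=3 entry=0x23007 [P=1 RW=1 US=1 PS=0]
  L1: frame=0x23 idx=26 entry=0x24007 [P=1 RW=1 US=1 PS=0]
  ✓ 0x24A3B  — 2 lookups
#1 VA=0x241D876 (r,kernel):
  L0: frame=0x1F idx=18 entry=0x26007 [P=1 RW=1 US=1 PS=0]
  L1: frame=0x26 idx=29 entry=0x2A007 [P=1 RW=1 US=1 PS=0]
  ✓ 0x2A876  — 2 lookups
#2 VA=0x301D9BB (r,kernel):
  L0: frame=0x1F idx=24 entry=0x2E007 [P=1 RW=1 US=1 PS=0]
  L1: frame=0x2E idx=29 entry=0x30007 [P=1 RW=1 US=1 PS=0]
  ✓ 0x309BB  — 2 lookups

Entries read for #2: 2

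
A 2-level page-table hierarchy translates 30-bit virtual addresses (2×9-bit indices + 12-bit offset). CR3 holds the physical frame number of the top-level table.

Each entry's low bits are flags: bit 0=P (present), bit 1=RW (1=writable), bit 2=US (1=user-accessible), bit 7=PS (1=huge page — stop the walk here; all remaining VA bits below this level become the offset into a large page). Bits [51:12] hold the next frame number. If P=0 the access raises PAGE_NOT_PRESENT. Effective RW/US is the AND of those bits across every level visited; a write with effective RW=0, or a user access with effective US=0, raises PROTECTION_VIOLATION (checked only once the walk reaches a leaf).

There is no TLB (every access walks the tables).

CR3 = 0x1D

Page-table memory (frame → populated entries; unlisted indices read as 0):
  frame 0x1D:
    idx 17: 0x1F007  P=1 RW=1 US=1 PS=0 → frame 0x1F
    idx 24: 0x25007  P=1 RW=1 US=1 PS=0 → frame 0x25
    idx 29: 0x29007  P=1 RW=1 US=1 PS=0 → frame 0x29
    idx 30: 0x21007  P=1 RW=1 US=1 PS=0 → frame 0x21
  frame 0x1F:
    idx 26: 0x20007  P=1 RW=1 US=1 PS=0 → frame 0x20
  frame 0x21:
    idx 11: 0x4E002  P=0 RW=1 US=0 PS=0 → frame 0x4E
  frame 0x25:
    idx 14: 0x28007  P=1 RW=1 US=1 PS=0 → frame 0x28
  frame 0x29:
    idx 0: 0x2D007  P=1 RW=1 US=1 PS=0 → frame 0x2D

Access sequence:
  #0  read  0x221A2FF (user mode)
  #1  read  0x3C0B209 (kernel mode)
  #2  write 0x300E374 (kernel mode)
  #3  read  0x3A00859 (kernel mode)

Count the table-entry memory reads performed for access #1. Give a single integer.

Walk each access:
#0 VA=0x221A2FF (r,user):
  L0 @0x1D[17] → 0x1F007  P=1,RW=1,US=1,PS=0
  L1 @0x1F[26] → 0x20007  P=1,RW=1,US=1,PS=0
  ⇒ phys 0x202FF  [2 reads]
#1 VA=0x3C0B209 (r,kernel):
  L0 @0x1D[30] → 0x21007  P=1,RW=1,US=1,PS=0
  L1 @0x21[11] → 0x4E002  P=0,RW=1,US=0,PS=0
  ✗ PAGE_NOT_PRESENT  [2 reads]
#2 VA=0x300E374 (w,kernel):
  L0 @0x1D[24] → 0x25007  P=1,RW=1,US=1,PS=0
  L1 @0x25[14] → 0x28007  P=1,RW=1,US=1,PS=0
  ⇒ phys 0x28374  [2 reads]
#3 VA=0x3A00859 (r,kernel):
  L0 @0x1D[29] → 0x29007  P=1,RW=1,US=1,PS=0
  L1 @0x29[0] → 0x2D007  P=1,RW=1,US=1,PS=0
  ⇒ phys 0x2D859  [2 reads]

Entries read for #1: 2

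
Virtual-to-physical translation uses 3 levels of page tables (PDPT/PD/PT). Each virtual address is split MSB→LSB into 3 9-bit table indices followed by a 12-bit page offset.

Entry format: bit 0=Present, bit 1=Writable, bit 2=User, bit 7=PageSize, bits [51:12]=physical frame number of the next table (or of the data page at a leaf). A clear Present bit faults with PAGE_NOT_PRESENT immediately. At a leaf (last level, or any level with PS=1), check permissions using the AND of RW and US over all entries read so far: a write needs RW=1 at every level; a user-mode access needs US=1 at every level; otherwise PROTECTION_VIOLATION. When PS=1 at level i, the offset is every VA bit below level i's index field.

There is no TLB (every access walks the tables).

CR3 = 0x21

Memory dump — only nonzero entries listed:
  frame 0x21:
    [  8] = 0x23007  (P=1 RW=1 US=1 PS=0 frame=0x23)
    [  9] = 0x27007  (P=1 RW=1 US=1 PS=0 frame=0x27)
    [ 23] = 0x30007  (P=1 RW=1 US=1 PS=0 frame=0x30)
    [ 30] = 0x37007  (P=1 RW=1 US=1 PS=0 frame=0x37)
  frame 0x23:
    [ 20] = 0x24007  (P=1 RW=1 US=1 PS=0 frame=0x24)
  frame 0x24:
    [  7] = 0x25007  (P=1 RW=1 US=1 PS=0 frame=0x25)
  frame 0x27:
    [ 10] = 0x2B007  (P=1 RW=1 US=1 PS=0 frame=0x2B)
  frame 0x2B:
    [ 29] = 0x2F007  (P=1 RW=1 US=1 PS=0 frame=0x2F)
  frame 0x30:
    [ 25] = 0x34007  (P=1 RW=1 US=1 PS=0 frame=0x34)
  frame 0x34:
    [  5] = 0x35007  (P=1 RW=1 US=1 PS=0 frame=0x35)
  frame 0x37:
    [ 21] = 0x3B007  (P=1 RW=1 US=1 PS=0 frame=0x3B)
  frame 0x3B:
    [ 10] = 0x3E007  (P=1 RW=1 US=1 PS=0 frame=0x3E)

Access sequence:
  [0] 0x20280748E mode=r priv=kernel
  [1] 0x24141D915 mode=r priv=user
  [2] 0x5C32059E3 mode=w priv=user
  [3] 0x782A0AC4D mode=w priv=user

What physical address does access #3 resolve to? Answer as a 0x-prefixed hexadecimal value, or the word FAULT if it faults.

Per-access translation:
#0 VA=0x20280748E (r,kernel):
  lvl0: tbl 0x21, slot 8 ⇒ 0x23007 (P1/RW1/US1/PS0)
  lvl1: tbl 0x23, slot 20 ⇒ 0x24007 (P1/RW1/US1/PS0)
  lvl2: tbl 0x24, slot 7 ⇒ 0x25007 (P1/RW1/US1/PS0)
  ⇒ phys 0x2548E  [3 reads]
#1 VA=0x24141D915 (r,user):
  lvl0: tbl 0x21, slot 9 ⇒ 0x27007 (P1/RW1/US1/PS0)
  lvl1: tbl 0x27, slot 10 ⇒ 0x2B007 (P1/RW1/US1/PS0)
  lvl2: tbl 0x2B, slot 29 ⇒ 0x2F007 (P1/RW1/US1/PS0)
  ⇒ phys 0x2F915  [3 reads]
#2 VA=0x5C32059E3 (w,user):
  lvl0: tbl 0x21, slot 23 ⇒ 0x30007 (P1/RW1/US1/PS0)
  lvl1: tbl 0x30, slot 25 ⇒ 0x34007 (P1/RW1/US1/PS0)
  lvl2: tbl 0x34, slot 5 ⇒ 0x35007 (P1/RW1/US1/PS0)
  ⇒ phys 0x359E3  [3 reads]
#3 VA=0x782A0AC4D (w,user):
  lvl0: tbl 0x21, slot 30 ⇒ 0x37007 (P1/RW1/US1/PS0)
  lvl1: tbl 0x37, slot 21 ⇒ 0x3B007 (P1/RW1/US1/PS0)
  lvl2: tbl 0x3B, slot 10 ⇒ 0x3E007 (P1/RW1/US1/PS0)
  ⇒ phys 0x3EC4D  [3 reads]

Access #3 PA: 0x3EC4D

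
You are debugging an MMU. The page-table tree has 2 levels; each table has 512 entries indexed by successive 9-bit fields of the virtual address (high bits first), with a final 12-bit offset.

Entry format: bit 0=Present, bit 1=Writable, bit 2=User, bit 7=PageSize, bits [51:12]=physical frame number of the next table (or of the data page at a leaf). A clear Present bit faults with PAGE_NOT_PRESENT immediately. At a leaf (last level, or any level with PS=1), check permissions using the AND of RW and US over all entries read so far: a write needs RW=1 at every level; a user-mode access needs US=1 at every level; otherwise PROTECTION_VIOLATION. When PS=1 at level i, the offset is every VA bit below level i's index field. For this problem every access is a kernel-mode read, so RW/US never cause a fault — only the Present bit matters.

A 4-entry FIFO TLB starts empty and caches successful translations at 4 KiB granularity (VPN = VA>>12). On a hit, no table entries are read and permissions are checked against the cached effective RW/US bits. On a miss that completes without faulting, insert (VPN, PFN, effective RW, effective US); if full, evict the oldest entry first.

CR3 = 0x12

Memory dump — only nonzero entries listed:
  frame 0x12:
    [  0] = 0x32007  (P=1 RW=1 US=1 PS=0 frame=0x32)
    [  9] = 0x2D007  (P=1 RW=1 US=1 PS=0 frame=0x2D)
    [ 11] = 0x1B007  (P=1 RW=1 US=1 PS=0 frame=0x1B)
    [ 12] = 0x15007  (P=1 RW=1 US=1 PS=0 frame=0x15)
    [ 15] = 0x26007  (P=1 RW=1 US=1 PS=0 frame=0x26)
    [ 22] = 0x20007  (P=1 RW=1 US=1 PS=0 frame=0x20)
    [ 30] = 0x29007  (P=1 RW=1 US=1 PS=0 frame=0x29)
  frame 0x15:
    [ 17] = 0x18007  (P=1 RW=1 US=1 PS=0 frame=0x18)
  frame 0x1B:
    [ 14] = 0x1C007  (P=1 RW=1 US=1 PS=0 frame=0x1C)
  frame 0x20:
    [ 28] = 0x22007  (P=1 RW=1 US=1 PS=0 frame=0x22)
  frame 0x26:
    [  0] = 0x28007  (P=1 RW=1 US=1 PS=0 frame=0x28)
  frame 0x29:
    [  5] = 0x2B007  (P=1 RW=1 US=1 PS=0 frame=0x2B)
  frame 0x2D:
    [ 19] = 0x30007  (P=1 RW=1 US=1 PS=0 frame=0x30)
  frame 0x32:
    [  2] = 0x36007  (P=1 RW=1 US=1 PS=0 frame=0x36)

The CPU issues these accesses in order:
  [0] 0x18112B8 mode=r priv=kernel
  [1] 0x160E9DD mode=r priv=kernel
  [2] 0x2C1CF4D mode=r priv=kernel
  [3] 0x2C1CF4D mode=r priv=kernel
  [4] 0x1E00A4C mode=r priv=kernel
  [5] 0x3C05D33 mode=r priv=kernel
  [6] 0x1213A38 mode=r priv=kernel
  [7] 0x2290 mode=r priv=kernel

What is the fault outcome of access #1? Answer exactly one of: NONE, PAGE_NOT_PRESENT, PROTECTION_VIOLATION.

Walk each access:
#0 VA=0x18112B8 (r,kernel):
  [0] read 0x12 idx=12: raw=0x15007 flags P=1 W=1 U=1 S=0
  [1] read 0x15 idx=17: raw=0x18007 flags P=1 W=1 U=1 S=0
  ✓ 0x182B8  — 2 lookups
#1 VA=0x160E9DD (r,kernel):
  [0] read 0x12 idx=11: raw=0x1B007 flags P=1 W=1 U=1 S=0
  [1] read 0x1B idx=14: raw=0x1C007 flags P=1 W=1 U=1 S=0
  ✓ 0x1C9DD  — 2 lookups
#2 VA=0x2C1CF4D (r,kernel):
  [0] read 0x12 idx=22: raw=0x20007 flags P=1 W=1 U=1 S=0
  [1] read 0x20 idx=28: raw=0x22007 flags P=1 W=1 U=1 S=0
  ✓ 0x22F4D  — 2 lookups
#3 VA=0x2C1CF4D (r,kernel):
  TLB hit vpn=0x2C1C → PA=0x22F4D
#4 VA=0x1E00A4C (r,kernel):
  [0] read 0x12 idx=15: raw=0x26007 flags P=1 W=1 U=1 S=0
  [1] read 0x26 idx=0: raw=0x28007 flags P=1 W=1 U=1 S=0
  ✓ 0x28A4C  — 2 lookups
#5 VA=0x3C05D33 (r,kernel):
  [0] read 0x12 idx=30: raw=0x29007 flags P=1 W=1 U=1 S=0
  [1] read 0x29 idx=5: raw=0x2B007 flags P=1 W=1 U=1 S=0
  ✓ 0x2BD33  — 2 lookups
#6 VA=0x1213A38 (r,kernel):
  [0] read 0x12 idx=9: raw=0x2D007 flags P=1 W=1 U=1 S=0
  [1] read 0x2D idx=19: raw=0x30007 flags P=1 W=1 U=1 S=0
  ✓ 0x30A38  — 2 lookups
#7 VA=0x2290 (r,kernel):
  [0] read 0x12 idx=0: raw=0x32007 flags P=1 W=1 U=1 S=0
  [1] read 0x32 idx=2: raw=0x36007 flags P=1 W=1 U=1 S=0
  ✓ 0x36290  — 2 lookups

Access #1 fault: NONE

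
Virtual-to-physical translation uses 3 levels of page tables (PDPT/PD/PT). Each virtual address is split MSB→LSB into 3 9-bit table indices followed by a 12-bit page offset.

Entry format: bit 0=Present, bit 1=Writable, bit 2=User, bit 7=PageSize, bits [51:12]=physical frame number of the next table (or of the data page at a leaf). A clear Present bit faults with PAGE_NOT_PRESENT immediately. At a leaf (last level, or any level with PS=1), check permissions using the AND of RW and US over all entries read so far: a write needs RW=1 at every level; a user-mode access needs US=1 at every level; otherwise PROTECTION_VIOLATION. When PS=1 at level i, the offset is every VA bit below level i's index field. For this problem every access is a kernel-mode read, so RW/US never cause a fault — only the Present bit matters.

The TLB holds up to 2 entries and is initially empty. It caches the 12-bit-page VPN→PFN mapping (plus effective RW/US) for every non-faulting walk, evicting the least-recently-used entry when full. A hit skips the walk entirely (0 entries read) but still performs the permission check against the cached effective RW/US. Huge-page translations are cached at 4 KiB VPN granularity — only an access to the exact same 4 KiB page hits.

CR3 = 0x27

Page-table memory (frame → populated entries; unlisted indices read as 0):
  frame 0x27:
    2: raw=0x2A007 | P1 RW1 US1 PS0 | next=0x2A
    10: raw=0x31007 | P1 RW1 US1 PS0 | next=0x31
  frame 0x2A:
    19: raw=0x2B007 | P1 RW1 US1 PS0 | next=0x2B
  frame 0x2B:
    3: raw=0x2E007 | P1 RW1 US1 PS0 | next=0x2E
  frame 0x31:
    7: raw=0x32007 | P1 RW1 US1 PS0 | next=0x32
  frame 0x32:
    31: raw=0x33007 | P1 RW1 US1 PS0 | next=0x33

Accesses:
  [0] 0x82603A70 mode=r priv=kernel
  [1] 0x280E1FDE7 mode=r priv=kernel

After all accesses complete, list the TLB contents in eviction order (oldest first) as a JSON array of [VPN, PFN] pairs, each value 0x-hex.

Per-access translation:
#0 VA=0x82603A70 (r,kernel):
  L0 @0x27[2] → 0x2A007  P=1,RW=1,US=1,PS=0
  L1 @0x2A[19] → 0x2B007  P=1,RW=1,US=1,PS=0
  L2 @0x2B[3] → 0x2E007  P=1,RW=1,US=1,PS=0
  ⇒ phys 0x2EA70  [3 reads]
#1 VA=0x280E1FDE7 (r,kernel):
  L0 @0x27[10] → 0x31007  P=1,RW=1,US=1,PS=0
  L1 @0x31[7] → 0x32007  P=1,RW=1,US=1,PS=0
  L2 @0x32[31] → 0x33007  P=1,RW=1,US=1,PS=0
  ⇒ phys 0x33DE7  [3 reads]

TLB: [["0x82603", "0x2E"], ["0x280E1F", "0x33"]]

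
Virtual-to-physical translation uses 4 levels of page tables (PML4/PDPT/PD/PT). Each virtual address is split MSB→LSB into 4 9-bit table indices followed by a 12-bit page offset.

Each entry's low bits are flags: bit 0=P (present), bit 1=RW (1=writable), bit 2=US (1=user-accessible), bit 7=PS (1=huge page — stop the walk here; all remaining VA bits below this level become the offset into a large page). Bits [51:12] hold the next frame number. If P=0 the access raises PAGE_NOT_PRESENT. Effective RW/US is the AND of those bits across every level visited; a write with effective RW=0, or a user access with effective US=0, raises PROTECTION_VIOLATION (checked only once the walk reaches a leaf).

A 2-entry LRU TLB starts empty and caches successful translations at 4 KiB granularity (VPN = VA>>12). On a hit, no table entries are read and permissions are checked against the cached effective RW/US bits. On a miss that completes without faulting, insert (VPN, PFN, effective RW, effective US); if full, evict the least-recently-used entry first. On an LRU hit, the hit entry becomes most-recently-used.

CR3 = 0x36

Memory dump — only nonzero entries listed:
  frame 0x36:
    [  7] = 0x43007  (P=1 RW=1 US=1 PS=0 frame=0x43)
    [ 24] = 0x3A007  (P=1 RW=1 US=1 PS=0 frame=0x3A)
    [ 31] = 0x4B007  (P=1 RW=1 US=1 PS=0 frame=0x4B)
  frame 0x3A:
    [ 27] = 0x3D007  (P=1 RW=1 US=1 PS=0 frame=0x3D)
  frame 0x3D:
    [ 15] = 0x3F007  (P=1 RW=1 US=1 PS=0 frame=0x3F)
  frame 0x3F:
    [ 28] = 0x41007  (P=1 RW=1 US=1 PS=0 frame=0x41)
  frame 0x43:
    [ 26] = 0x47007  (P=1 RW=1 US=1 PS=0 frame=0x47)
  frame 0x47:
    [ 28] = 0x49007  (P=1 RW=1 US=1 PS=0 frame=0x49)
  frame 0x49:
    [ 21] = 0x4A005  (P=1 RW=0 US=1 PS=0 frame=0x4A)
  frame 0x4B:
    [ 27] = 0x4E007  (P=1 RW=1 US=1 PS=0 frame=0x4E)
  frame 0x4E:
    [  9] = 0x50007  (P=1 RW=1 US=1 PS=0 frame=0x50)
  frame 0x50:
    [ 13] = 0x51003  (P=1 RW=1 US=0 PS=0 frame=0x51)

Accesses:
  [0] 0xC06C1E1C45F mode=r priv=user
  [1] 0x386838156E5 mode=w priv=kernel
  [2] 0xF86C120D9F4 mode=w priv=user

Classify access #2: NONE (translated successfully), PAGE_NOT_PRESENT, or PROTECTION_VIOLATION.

Walk each access:
#0 VA=0xC06C1E1C45F (r,user):
  L0 @0x36[24] → 0x3A007  P=1,RW=1,US=1,PS=0
  L1 @0x3A[27] → 0x3D007  P=1,RW=1,US=1,PS=0
  L2 @0x3D[15] → 0x3F007  P=1,RW=1,US=1,PS=0
  L3 @0x3F[28] → 0x41007  P=1,RW=1,US=1,PS=0
  → PA=0x4145F  (4 entries read)
#1 VA=0x386838156E5 (w,kernel):
  L0 @0x36[7] → 0x43007  P=1,RW=1,US=1,PS=0
  L1 @0x43[26] → 0x47007  P=1,RW=1,US=1,PS=0
  L2 @0x47[28] → 0x49007  P=1,RW=1,US=1,PS=0
  L3 @0x49[21] → 0x4A005  P=1,RW=0,US=1,PS=0
  ⇒ fault: PROTECTION_VIOLATION  — 4 lookups
#2 VA=0xF86C120D9F4 (w,user):
  L0 @0x36[31] → 0x4B007  P=1,RW=1,US=1,PS=0
  L1 @0x4B[27] → 0x4E007  P=1,RW=1,US=1,PS=0
  L2 @0x4E[9] → 0x50007  P=1,RW=1,US=1,PS=0
  L3 @0x50[13] → 0x51003  P=1,RW=1,US=0,PS=0
  ⇒ fault: PROTECTION_VIOLATION  — 4 lookups

Access #2 fault: PROTECTION_VIOLATION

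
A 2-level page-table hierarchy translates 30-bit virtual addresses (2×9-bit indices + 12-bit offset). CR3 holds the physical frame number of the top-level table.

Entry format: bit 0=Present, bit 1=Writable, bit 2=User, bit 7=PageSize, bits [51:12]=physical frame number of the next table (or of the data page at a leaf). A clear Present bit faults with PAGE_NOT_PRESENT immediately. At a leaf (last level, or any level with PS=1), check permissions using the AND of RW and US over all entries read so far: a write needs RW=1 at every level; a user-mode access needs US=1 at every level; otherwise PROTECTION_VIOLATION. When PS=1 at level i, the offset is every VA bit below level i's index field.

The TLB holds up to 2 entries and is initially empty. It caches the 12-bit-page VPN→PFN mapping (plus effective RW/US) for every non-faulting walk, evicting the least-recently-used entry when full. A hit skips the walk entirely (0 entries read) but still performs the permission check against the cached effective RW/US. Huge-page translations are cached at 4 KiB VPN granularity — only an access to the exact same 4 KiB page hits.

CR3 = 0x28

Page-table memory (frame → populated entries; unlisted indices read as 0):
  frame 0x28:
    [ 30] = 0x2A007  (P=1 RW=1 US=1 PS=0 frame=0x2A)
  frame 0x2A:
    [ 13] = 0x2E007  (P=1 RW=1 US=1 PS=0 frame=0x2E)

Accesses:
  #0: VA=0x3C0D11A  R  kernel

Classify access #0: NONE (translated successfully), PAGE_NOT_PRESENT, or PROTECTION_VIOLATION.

Walk each access:
#0 VA=0x3C0D11A (r,kernel):
  L0 @0x28[30] → 0x2A007  P=1,RW=1,US=1,PS=0
  L1 @0x2A[13] → 0x2E007  P=1,RW=1,US=1,PS=0
  ✓ 0x2E11A  — 2 lookups

Access #0 fault: NONE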